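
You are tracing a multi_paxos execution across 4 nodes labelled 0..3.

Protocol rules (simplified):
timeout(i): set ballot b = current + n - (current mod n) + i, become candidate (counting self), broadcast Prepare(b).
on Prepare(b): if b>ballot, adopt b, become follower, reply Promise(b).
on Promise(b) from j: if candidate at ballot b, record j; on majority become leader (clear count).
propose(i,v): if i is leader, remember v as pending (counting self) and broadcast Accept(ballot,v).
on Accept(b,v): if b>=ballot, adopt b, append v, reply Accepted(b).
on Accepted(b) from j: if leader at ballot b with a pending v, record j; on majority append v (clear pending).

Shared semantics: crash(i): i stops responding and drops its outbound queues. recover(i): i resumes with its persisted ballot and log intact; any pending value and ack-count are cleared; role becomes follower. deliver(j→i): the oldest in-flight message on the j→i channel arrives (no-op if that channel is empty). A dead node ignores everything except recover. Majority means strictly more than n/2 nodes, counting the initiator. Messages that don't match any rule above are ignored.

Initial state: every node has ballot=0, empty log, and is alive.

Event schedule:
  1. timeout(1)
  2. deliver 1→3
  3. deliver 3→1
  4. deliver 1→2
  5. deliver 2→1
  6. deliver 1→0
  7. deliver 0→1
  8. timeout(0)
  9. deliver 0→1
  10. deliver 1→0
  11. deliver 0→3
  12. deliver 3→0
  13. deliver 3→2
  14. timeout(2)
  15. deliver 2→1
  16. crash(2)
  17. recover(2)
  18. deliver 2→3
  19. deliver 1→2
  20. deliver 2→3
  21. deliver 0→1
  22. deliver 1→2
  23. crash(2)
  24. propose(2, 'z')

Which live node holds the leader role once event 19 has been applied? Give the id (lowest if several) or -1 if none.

0

1. timeout(1):  <1:cand b5 ->
2. deliver 1→3:  <3:foll b5 ->
3. deliver 3→1:  nop
4. deliver 1→2:  <2:foll b5 ->
5. deliver 2→1:  <1:lead b5 ->
6. deliver 1→0:  <0:foll b5 ->
7. deliver 0→1:  nop
8. timeout(0):  <0:cand b8 ->
9. deliver 0→1:  <1:foll b8 ->
10. deliver 1→0:  nop
11. deliver 0→3:  <3:foll b8 ->
12. deliver 3→0:  <0:lead b8 ->
13. deliver 3→2:  nop
14. timeout(2):  <2:cand b10 ->
15. deliver 2→1:  <1:foll b10 ->
16. crash(2):  <2:✗cand b10 ->
17. recover(2):  <2:foll b10 ->
18. deliver 2→3:  nop
19. deliver 1→2:  nop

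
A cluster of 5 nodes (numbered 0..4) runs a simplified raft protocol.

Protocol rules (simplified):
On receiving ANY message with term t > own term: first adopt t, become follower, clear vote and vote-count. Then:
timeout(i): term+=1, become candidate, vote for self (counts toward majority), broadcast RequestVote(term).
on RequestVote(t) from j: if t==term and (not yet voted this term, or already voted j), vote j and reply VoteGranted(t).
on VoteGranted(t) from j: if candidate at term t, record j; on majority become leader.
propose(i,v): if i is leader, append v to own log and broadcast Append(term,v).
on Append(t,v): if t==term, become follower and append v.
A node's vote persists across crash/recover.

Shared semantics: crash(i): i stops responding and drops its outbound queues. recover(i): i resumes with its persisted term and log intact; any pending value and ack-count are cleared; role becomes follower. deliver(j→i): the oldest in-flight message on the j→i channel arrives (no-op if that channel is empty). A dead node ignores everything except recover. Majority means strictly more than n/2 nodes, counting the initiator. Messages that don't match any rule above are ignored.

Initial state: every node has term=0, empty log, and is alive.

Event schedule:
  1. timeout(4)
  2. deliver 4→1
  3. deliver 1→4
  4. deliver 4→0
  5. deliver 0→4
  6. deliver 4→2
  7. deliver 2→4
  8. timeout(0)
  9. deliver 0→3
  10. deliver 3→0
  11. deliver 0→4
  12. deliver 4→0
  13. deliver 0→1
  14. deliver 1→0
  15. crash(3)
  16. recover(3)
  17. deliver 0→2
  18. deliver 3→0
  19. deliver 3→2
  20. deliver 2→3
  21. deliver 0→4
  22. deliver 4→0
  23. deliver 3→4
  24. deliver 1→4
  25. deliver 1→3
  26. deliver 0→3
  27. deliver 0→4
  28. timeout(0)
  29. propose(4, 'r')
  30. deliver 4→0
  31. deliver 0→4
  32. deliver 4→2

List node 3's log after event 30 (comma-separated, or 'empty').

empty

e1 timeout(4): 4[cand,t=1,-]
e2 deliver 4→1: 1[foll,t=1,-]
e3 deliver 1→4: ·
e4 deliver 4→0: 0[foll,t=1,-]
e5 deliver 0→4: 4[lead,t=1,-]
e6 deliver 4→2: 2[foll,t=1,-]
e7 deliver 2→4: ·
e8 timeout(0): 0[cand,t=2,-]
e9 deliver 0→3: 3[foll,t=2,-]
e10 deliver 3→0: ·
e11 deliver 0→4: 4[foll,t=2,-]
e12 deliver 4→0: 0[lead,t=2,-]
e13 deliver 0→1: 1[foll,t=2,-]
e14 deliver 1→0: ·
e15 crash(3): 3[✗foll,t=2,-]
e16 recover(3): 3[foll,t=2,-]
e17 deliver 0→2: 2[foll,t=2,-]
e18 deliver 3→0: ·
e19 deliver 3→2: ·
e20 deliver 2→3: ·
e21 deliver 0→4: ·
e22 deliver 4→0: ·
e23 deliver 3→4: ·
e24 deliver 1→4: ·
e25 deliver 1→3: ·
e26 deliver 0→3: ·
e27 deliver 0→4: ·
e28 timeout(0): 0[cand,t=3,-]
e29 propose(4,'r'): ·
e30 deliver 4→0: ·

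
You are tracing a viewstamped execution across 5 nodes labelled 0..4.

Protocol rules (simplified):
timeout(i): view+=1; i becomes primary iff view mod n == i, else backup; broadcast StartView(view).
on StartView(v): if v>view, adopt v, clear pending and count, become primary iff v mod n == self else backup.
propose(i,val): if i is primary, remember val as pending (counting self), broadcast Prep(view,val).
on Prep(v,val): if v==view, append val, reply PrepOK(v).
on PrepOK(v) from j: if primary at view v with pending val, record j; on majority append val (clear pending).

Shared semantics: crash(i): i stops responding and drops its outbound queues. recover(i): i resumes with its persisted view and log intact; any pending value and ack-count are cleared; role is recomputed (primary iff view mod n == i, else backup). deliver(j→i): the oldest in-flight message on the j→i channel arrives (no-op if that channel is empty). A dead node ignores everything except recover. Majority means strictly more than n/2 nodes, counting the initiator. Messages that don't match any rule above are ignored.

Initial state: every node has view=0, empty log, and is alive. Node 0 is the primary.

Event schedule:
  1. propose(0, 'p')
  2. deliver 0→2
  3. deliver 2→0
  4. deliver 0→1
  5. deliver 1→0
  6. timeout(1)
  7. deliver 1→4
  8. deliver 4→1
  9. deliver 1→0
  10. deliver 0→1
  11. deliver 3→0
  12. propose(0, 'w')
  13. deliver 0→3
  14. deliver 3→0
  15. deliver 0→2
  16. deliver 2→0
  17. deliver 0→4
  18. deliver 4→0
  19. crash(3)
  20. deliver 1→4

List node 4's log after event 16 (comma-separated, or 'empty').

empty

step 1 propose(0,'p'): —
step 2 deliver 0→2: 2={back,v=0,log=p}
step 3 deliver 2→0: —
step 4 deliver 0→1: 1={back,v=0,log=p}
step 5 deliver 1→0: 0={prim,v=0,log=p}
step 6 timeout(1): 1={prim,v=1,log=p}
step 7 deliver 1→4: 4={back,v=1,log=-}
step 8 deliver 4→1: —
step 9 deliver 1→0: 0={back,v=1,log=p}
step 10 deliver 0→1: —
step 11 deliver 3→0: —
step 12 propose(0,'w'): —
step 13 deliver 0→3: 3={back,v=0,log=p}
step 14 deliver 3→0: —
step 15 deliver 0→2: —
step 16 deliver 2→0: —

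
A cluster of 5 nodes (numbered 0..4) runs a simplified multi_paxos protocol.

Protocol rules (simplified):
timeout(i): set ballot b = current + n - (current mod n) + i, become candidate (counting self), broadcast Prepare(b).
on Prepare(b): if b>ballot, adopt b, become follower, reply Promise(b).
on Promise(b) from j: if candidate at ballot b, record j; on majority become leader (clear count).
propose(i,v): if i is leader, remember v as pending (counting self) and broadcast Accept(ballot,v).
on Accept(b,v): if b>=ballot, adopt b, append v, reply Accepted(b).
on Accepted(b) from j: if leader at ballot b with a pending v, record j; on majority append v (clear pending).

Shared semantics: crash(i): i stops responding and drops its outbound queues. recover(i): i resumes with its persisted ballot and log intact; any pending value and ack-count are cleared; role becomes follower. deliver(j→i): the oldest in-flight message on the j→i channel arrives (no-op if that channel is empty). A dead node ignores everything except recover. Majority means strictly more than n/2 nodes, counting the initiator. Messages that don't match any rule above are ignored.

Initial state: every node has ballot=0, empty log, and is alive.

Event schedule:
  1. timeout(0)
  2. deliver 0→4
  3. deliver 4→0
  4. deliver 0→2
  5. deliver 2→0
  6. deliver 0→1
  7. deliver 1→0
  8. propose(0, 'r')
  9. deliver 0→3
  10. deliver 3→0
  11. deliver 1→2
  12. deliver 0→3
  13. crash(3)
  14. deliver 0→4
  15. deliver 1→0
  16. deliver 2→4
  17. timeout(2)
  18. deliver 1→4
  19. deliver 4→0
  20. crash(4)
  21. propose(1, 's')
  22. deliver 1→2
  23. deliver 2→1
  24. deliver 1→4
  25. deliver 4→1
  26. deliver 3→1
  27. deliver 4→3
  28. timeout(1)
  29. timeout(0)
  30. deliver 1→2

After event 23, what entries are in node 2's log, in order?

step 1 timeout(0): 0={cand,b=5,log=-}
step 2 deliver 0→4: 4={foll,b=5,log=-}
step 3 deliver 4→0: —
step 4 deliver 0→2: 2={foll,b=5,log=-}
step 5 deliver 2→0: 0={lead,b=5,log=-}
step 6 deliver 0→1: 1={foll,b=5,log=-}
step 7 deliver 1→0: —
step 8 propose(0,'r'): —
step 9 deliver 0→3: 3={foll,b=5,log=-}
step 10 deliver 3→0: —
step 11 deliver 1→2: —
step 12 deliver 0→3: 3={foll,b=5,log=r}
step 13 crash(3): 3={✗foll,b=5,log=r}
step 14 deliver 0→4: 4={foll,b=5,log=r}
step 15 deliver 1→0: —
step 16 deliver 2→4: —
step 17 timeout(2): 2={cand,b=12,log=-}
step 18 deliver 1→4: —
step 19 deliver 4→0: —
step 20 crash(4): 4={✗foll,b=5,log=r}
step 21 propose(1,'s'): —
step 22 deliver 1→2: —
step 23 deliver 2→1: 1={foll,b=12,log=-}

empty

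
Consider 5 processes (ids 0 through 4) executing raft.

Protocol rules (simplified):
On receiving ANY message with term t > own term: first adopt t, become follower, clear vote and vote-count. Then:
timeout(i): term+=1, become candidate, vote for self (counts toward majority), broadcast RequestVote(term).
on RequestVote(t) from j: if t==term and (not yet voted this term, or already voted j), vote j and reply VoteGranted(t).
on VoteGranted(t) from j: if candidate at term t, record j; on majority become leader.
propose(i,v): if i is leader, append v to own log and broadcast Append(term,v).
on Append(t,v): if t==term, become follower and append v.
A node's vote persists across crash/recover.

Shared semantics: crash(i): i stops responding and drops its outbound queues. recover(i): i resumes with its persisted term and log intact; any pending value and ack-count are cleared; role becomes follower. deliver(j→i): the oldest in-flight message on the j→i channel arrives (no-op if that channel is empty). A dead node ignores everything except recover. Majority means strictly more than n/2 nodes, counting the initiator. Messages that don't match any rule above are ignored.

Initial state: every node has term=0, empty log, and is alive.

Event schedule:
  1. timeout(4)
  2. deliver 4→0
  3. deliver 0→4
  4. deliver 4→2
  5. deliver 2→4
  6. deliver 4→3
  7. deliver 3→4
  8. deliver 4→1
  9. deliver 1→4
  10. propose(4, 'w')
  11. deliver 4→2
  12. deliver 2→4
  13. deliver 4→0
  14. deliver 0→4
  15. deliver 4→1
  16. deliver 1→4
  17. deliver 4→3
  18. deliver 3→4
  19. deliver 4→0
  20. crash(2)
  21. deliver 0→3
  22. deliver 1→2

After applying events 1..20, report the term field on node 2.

e1 timeout(4): 4[cand,t=1,-]
e2 deliver 4→0: 0[foll,t=1,-]
e3 deliver 0→4: ·
e4 deliver 4→2: 2[foll,t=1,-]
e5 deliver 2→4: 4[lead,t=1,-]
e6 deliver 4→3: 3[foll,t=1,-]
e7 deliver 3→4: ·
e8 deliver 4→1: 1[foll,t=1,-]
e9 deliver 1→4: ·
e10 propose(4,'w'): 4[lead,t=1,w]
e11 deliver 4→2: 2[foll,t=1,w]
e12 deliver 2→4: ·
e13 deliver 4→0: 0[foll,t=1,w]
e14 deliver 0→4: ·
e15 deliver 4→1: 1[foll,t=1,w]
e16 deliver 1→4: ·
e17 deliver 4→3: 3[foll,t=1,w]
e18 deliver 3→4: ·
e19 deliver 4→0: ·
e20 crash(2): 2[✗foll,t=1,w]

1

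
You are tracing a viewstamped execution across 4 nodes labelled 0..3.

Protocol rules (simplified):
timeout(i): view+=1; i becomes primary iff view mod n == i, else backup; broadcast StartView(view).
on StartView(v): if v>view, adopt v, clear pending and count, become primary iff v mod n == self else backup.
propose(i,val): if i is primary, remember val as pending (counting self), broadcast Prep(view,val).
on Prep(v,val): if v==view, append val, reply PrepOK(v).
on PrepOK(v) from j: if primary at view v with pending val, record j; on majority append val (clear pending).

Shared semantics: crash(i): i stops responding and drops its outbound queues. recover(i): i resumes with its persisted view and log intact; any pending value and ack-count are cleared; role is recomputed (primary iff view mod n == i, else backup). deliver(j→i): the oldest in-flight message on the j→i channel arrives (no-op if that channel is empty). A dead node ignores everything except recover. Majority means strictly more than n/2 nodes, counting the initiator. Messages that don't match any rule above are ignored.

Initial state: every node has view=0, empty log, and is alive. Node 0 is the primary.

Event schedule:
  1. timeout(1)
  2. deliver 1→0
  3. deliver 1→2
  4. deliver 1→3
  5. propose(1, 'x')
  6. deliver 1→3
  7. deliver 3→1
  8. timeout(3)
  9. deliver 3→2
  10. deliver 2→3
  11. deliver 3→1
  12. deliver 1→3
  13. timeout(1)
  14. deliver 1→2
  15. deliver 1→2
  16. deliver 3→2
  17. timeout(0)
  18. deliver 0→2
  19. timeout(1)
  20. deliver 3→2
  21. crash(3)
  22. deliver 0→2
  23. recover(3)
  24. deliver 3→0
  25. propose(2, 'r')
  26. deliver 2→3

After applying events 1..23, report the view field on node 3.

2

e1 timeout(1): 1[prim,v=1,-]
e2 deliver 1→0: 0[back,v=1,-]
e3 deliver 1→2: 2[back,v=1,-]
e4 deliver 1→3: 3[back,v=1,-]
e5 propose(1,'x'): ·
e6 deliver 1→3: 3[back,v=1,x]
e7 deliver 3→1: ·
e8 timeout(3): 3[back,v=2,x]
e9 deliver 3→2: 2[prim,v=2,-]
e10 deliver 2→3: ·
e11 deliver 3→1: 1[back,v=2,-]
e12 deliver 1→3: ·
e13 timeout(1): 1[back,v=3,-]
e14 deliver 1→2: ·
e15 deliver 1→2: 2[back,v=3,-]
e16 deliver 3→2: ·
e17 timeout(0): 0[back,v=2,-]
e18 deliver 0→2: ·
e19 timeout(1): 1[back,v=4,-]
e20 deliver 3→2: ·
e21 crash(3): 3[✗back,v=2,x]
e22 deliver 0→2: ·
e23 recover(3): 3[back,v=2,x]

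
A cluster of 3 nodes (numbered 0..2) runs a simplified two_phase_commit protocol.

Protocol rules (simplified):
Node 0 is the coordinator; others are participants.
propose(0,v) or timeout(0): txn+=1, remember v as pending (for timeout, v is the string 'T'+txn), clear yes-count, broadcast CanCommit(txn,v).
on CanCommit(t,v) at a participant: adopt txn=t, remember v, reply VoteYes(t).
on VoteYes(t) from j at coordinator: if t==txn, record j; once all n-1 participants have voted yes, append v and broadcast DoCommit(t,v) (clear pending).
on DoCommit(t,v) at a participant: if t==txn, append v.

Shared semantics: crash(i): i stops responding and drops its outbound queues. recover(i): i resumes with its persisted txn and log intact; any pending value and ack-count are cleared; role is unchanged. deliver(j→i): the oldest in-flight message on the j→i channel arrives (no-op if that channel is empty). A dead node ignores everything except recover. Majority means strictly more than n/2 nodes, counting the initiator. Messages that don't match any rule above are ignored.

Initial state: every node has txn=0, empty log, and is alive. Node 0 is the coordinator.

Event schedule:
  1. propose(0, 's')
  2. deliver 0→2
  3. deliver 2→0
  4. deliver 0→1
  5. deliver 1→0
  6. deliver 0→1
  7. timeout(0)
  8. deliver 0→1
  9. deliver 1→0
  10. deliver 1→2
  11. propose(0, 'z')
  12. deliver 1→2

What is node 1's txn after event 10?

after 1 — propose(0,'s'): n0:coor/t1/[-]
after 2 — deliver 0→2: n2:part/t1/[-]
after 3 — deliver 2→0: ·
after 4 — deliver 0→1: n1:part/t1/[-]
after 5 — deliver 1→0: n0:coor/t1/[s]
after 6 — deliver 0→1: n1:part/t1/[s]
after 7 — timeout(0): n0:coor/t2/[s]
after 8 — deliver 0→1: n1:part/t2/[s]
after 9 — deliver 1→0: ·
after 10 — deliver 1→2: ·

2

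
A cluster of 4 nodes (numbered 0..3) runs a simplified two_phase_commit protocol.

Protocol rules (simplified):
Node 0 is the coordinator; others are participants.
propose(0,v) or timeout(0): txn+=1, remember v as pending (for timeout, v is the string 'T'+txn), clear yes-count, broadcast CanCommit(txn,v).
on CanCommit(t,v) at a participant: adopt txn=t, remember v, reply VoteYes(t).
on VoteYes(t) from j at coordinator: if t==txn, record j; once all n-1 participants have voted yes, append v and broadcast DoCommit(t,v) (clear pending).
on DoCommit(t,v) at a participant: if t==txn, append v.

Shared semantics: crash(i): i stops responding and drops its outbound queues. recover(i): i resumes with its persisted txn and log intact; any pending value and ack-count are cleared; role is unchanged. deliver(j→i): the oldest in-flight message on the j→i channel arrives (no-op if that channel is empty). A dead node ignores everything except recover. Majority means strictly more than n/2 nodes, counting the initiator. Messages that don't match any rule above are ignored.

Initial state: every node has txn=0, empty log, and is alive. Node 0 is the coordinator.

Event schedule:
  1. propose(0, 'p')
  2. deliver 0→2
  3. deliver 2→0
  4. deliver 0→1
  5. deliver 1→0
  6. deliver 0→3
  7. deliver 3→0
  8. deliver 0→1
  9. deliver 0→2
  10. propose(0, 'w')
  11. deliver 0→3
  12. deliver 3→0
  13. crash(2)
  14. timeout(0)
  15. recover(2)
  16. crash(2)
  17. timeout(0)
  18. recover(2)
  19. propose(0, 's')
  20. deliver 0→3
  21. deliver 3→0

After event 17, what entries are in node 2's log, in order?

1. propose(0,'p'):  <0:coor t1 ->
2. deliver 0→2:  <2:part t1 ->
3. deliver 2→0:  nop
4. deliver 0→1:  <1:part t1 ->
5. deliver 1→0:  nop
6. deliver 0→3:  <3:part t1 ->
7. deliver 3→0:  <0:coor t1 p>
8. deliver 0→1:  <1:part t1 p>
9. deliver 0→2:  <2:part t1 p>
10. propose(0,'w'):  <0:coor t2 p>
11. deliver 0→3:  <3:part t1 p>
12. deliver 3→0:  nop
13. crash(2):  <2:✗part t1 p>
14. timeout(0):  <0:coor t3 p>
15. recover(2):  <2:part t1 p>
16. crash(2):  <2:✗part t1 p>
17. timeout(0):  <0:coor t4 p>

p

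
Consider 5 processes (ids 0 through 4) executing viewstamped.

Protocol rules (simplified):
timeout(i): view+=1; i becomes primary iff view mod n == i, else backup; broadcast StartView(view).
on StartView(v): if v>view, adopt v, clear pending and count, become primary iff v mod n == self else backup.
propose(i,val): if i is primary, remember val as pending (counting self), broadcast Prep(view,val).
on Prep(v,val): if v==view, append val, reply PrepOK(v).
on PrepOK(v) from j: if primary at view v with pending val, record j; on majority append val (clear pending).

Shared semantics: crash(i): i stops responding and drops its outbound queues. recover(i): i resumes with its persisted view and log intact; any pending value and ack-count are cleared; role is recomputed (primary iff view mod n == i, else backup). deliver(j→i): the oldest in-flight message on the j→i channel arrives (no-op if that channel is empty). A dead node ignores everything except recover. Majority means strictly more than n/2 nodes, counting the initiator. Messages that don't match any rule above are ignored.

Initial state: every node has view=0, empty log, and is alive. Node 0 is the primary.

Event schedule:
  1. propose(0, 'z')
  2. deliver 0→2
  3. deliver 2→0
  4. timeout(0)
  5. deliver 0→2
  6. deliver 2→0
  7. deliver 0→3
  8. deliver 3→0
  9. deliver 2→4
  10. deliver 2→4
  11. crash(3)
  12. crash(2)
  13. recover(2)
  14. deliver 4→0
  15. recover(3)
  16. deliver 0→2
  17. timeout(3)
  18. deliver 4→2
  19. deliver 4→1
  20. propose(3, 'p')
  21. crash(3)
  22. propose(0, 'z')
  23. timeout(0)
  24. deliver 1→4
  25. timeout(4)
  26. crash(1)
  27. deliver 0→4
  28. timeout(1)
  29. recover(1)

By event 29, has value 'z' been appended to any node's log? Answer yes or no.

e1 propose(0,'z'): ·
e2 deliver 0→2: 2[back,v=0,z]
e3 deliver 2→0: ·
e4 timeout(0): 0[back,v=1,-]
e5 deliver 0→2: 2[back,v=1,z]
e6 deliver 2→0: ·
e7 deliver 0→3: 3[back,v=0,z]
e8 deliver 3→0: ·
e9 deliver 2→4: ·
e10 deliver 2→4: ·
e11 crash(3): 3[✗back,v=0,z]
e12 crash(2): 2[✗back,v=1,z]
e13 recover(2): 2[back,v=1,z]
e14 deliver 4→0: ·
e15 recover(3): 3[back,v=0,z]
e16 deliver 0→2: ·
e17 timeout(3): 3[back,v=1,z]
e18 deliver 4→2: ·
e19 deliver 4→1: ·
e20 propose(3,'p'): ·
e21 crash(3): 3[✗back,v=1,z]
e22 propose(0,'z'): ·
e23 timeout(0): 0[back,v=2,-]
e24 deliver 1→4: ·
e25 timeout(4): 4[back,v=1,-]
e26 crash(1): 1[✗back,v=0,-]
e27 deliver 0→4: ·
e28 timeout(1): ·
e29 recover(1): 1[back,v=0,-]

yes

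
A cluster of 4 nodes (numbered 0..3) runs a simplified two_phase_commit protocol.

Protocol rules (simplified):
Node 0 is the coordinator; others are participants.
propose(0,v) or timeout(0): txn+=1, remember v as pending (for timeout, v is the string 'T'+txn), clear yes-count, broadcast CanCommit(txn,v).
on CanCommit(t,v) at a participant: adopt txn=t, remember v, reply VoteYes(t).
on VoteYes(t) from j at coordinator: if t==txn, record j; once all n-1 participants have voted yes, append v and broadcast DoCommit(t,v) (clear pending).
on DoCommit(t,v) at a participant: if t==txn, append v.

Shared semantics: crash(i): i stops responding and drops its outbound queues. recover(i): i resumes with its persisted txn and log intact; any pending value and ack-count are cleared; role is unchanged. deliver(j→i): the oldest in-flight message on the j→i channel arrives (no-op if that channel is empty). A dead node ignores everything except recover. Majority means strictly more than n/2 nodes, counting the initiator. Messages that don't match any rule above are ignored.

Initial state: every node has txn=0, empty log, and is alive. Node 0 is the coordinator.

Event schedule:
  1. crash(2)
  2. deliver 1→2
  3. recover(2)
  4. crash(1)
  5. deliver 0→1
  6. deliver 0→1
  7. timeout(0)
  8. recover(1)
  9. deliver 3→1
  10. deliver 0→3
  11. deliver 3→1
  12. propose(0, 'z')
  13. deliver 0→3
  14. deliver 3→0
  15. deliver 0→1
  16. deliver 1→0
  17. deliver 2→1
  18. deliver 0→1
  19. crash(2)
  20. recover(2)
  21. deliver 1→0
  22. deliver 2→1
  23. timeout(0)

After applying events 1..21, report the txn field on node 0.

[1] crash(2) → N2(✗part t0 [-])
[2] deliver 1→2 → ∅
[3] recover(2) → N2(part t0 [-])
[4] crash(1) → N1(✗part t0 [-])
[5] deliver 0→1 → ∅
[6] deliver 0→1 → ∅
[7] timeout(0) → N0(coor t1 [-])
[8] recover(1) → N1(part t0 [-])
[9] deliver 3→1 → ∅
[10] deliver 0→3 → N3(part t1 [-])
[11] deliver 3→1 → ∅
[12] propose(0,'z') → N0(coor t2 [-])
[13] deliver 0→3 → N3(part t2 [-])
[14] deliver 3→0 → ∅
[15] deliver 0→1 → N1(part t1 [-])
[16] deliver 1→0 → ∅
[17] deliver 2→1 → ∅
[18] deliver 0→1 → N1(part t2 [-])
[19] crash(2) → N2(✗part t0 [-])
[20] recover(2) → N2(part t0 [-])
[21] deliver 1→0 → ∅

2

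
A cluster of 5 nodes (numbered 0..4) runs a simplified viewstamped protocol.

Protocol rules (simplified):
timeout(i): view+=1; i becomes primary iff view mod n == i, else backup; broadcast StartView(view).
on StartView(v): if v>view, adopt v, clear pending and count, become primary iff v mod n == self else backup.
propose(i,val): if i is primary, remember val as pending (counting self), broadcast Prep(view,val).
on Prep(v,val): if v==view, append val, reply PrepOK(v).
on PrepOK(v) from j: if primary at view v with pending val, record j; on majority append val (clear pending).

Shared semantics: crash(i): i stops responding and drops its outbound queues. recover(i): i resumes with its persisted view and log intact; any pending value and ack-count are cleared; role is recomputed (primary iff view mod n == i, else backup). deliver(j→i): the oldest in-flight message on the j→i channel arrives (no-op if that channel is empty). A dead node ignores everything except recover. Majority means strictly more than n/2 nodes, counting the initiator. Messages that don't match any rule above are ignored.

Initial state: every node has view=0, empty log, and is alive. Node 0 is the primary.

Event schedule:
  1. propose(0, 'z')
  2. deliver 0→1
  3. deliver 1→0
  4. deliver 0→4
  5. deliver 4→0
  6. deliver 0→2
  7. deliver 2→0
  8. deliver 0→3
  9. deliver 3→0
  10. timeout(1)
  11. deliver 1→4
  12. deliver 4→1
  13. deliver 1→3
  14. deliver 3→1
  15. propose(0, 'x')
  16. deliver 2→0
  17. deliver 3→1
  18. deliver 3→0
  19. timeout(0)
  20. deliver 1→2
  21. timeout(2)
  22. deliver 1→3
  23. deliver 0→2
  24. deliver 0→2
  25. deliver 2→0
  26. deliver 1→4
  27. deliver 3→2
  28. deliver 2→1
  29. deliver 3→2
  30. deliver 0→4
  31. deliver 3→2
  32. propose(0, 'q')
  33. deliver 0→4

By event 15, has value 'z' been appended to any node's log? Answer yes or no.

e1 propose(0,'z'): ·
e2 deliver 0→1: 1[back,v=0,z]
e3 deliver 1→0: ·
e4 deliver 0→4: 4[back,v=0,z]
e5 deliver 4→0: 0[prim,v=0,z]
e6 deliver 0→2: 2[back,v=0,z]
e7 deliver 2→0: ·
e8 deliver 0→3: 3[back,v=0,z]
e9 deliver 3→0: ·
e10 timeout(1): 1[prim,v=1,z]
e11 deliver 1→4: 4[back,v=1,z]
e12 deliver 4→1: ·
e13 deliver 1→3: 3[back,v=1,z]
e14 deliver 3→1: ·
e15 propose(0,'x'): ·

yes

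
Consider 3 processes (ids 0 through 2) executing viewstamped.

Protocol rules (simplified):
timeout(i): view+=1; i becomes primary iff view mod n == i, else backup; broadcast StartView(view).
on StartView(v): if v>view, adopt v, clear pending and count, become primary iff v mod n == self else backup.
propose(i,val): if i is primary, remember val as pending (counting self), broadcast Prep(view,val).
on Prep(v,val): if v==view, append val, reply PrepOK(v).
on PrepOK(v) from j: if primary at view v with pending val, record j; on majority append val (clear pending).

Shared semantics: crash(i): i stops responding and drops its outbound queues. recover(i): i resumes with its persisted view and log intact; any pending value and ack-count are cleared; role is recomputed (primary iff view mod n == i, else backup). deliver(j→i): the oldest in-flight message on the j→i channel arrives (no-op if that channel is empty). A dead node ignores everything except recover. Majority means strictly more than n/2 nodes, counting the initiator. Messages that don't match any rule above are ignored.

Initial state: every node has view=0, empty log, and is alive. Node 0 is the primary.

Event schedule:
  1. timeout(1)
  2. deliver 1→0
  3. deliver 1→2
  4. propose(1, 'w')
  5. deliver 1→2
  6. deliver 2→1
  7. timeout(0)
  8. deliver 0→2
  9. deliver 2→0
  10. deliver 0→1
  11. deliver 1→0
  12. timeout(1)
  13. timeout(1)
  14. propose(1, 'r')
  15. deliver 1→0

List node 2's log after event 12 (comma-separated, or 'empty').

w

step 1 timeout(1): 1={prim,v=1,log=-}
step 2 deliver 1→0: 0={back,v=1,log=-}
step 3 deliver 1→2: 2={back,v=1,log=-}
step 4 propose(1,'w'): —
step 5 deliver 1→2: 2={back,v=1,log=w}
step 6 deliver 2→1: 1={prim,v=1,log=w}
step 7 timeout(0): 0={back,v=2,log=-}
step 8 deliver 0→2: 2={prim,v=2,log=w}
step 9 deliver 2→0: —
step 10 deliver 0→1: 1={back,v=2,log=w}
step 11 deliver 1→0: —
step 12 timeout(1): 1={back,v=3,log=w}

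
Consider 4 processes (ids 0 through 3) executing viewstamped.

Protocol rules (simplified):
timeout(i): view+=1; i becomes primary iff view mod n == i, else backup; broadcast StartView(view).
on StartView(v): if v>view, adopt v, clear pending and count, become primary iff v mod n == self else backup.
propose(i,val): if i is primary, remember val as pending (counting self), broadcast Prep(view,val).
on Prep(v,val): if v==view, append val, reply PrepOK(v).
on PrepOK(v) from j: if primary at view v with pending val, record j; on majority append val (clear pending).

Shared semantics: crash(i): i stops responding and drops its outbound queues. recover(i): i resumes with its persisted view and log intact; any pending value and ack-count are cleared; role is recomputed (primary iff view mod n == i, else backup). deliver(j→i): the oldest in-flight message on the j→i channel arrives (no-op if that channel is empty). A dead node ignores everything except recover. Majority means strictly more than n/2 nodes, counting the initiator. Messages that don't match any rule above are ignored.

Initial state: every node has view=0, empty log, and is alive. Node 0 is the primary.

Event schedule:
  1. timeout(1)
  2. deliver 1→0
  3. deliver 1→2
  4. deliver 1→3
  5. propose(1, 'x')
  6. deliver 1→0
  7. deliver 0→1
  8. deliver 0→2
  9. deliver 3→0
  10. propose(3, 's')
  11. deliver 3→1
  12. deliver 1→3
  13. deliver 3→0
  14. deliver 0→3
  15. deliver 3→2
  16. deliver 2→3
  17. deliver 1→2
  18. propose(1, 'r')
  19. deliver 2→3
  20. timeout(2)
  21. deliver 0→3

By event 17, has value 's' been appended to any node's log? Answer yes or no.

[1] timeout(1) → N1(prim v1 [-])
[2] deliver 1→0 → N0(back v1 [-])
[3] deliver 1→2 → N2(back v1 [-])
[4] deliver 1→3 → N3(back v1 [-])
[5] propose(1,'x') → ∅
[6] deliver 1→0 → N0(back v1 [x])
[7] deliver 0→1 → ∅
[8] deliver 0→2 → ∅
[9] deliver 3→0 → ∅
[10] propose(3,'s') → ∅
[11] deliver 3→1 → ∅
[12] deliver 1→3 → N3(back v1 [x])
[13] deliver 3→0 → ∅
[14] deliver 0→3 → ∅
[15] deliver 3→2 → ∅
[16] deliver 2→3 → ∅
[17] deliver 1→2 → N2(back v1 [x])

no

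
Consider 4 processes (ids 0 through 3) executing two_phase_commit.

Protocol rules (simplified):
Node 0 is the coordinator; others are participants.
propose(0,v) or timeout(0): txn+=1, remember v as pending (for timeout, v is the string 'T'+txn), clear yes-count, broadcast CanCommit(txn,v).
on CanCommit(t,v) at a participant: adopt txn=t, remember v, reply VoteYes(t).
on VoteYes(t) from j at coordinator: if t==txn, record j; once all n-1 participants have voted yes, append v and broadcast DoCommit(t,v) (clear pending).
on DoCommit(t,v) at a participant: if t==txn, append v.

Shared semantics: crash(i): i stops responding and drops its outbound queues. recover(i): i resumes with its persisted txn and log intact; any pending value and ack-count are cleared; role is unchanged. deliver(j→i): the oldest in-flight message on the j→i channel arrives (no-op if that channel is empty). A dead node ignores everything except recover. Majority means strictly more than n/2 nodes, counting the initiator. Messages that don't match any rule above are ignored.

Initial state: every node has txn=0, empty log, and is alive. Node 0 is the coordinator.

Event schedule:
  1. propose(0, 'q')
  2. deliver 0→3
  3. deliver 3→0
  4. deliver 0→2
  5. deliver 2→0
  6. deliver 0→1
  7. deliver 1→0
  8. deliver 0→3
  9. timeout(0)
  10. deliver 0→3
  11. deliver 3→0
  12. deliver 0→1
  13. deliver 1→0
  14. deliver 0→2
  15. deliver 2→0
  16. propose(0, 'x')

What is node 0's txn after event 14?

2

1. propose(0,'q'):  <0:coor t1 ->
2. deliver 0→3:  <3:part t1 ->
3. deliver 3→0:  nop
4. deliver 0→2:  <2:part t1 ->
5. deliver 2→0:  nop
6. deliver 0→1:  <1:part t1 ->
7. deliver 1→0:  <0:coor t1 q>
8. deliver 0→3:  <3:part t1 q>
9. timeout(0):  <0:coor t2 q>
10. deliver 0→3:  <3:part t2 q>
11. deliver 3→0:  nop
12. deliver 0→1:  <1:part t1 q>
13. deliver 1→0:  nop
14. deliver 0→2:  <2:part t1 q>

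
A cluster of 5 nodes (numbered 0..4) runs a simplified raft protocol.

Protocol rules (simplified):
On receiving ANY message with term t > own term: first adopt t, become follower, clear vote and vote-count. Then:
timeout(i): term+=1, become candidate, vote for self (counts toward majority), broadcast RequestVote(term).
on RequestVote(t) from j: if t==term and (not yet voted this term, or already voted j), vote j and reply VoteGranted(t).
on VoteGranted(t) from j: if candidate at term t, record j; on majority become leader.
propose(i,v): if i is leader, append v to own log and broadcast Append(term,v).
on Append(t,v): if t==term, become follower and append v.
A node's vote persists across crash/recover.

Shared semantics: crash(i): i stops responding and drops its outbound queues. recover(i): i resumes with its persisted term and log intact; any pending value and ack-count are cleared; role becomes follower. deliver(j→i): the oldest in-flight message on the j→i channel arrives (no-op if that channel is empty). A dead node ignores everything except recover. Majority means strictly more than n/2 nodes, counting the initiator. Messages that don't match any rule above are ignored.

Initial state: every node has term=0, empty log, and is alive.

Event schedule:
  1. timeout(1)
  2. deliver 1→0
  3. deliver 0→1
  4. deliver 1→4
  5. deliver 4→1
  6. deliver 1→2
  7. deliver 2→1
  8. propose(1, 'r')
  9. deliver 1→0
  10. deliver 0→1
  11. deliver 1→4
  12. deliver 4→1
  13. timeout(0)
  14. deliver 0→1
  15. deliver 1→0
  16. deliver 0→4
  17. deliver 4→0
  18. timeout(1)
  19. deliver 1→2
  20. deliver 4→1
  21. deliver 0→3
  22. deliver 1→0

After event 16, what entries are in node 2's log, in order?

empty

e1 timeout(1): 1[cand,t=1,-]
e2 deliver 1→0: 0[foll,t=1,-]
e3 deliver 0→1: ·
e4 deliver 1→4: 4[foll,t=1,-]
e5 deliver 4→1: 1[lead,t=1,-]
e6 deliver 1→2: 2[foll,t=1,-]
e7 deliver 2→1: ·
e8 propose(1,'r'): 1[lead,t=1,r]
e9 deliver 1→0: 0[foll,t=1,r]
e10 deliver 0→1: ·
e11 deliver 1→4: 4[foll,t=1,r]
e12 deliver 4→1: ·
e13 timeout(0): 0[cand,t=2,r]
e14 deliver 0→1: 1[foll,t=2,r]
e15 deliver 1→0: ·
e16 deliver 0→4: 4[foll,t=2,r]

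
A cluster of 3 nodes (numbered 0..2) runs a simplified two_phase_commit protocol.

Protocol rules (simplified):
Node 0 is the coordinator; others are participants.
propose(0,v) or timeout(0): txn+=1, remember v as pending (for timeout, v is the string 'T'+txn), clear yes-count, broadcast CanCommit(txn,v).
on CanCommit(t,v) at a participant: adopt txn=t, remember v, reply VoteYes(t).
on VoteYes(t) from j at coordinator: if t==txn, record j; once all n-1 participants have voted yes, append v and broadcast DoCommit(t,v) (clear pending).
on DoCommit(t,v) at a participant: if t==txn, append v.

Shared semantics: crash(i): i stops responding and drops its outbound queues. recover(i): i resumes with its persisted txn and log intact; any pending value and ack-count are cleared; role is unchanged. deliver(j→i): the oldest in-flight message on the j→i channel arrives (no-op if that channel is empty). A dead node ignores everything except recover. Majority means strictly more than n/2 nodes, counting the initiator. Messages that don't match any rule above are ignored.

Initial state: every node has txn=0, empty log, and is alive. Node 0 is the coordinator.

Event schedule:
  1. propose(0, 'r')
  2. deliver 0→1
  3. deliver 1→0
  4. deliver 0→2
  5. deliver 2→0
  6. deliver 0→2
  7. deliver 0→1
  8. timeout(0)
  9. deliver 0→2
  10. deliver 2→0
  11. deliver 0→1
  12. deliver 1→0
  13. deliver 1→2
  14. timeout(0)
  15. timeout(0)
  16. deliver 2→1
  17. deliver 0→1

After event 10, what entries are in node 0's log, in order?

e1 propose(0,'r'): 0[coor,t=1,-]
e2 deliver 0→1: 1[part,t=1,-]
e3 deliver 1→0: ·
e4 deliver 0→2: 2[part,t=1,-]
e5 deliver 2→0: 0[coor,t=1,r]
e6 deliver 0→2: 2[part,t=1,r]
e7 deliver 0→1: 1[part,t=1,r]
e8 timeout(0): 0[coor,t=2,r]
e9 deliver 0→2: 2[part,t=2,r]
e10 deliver 2→0: ·

r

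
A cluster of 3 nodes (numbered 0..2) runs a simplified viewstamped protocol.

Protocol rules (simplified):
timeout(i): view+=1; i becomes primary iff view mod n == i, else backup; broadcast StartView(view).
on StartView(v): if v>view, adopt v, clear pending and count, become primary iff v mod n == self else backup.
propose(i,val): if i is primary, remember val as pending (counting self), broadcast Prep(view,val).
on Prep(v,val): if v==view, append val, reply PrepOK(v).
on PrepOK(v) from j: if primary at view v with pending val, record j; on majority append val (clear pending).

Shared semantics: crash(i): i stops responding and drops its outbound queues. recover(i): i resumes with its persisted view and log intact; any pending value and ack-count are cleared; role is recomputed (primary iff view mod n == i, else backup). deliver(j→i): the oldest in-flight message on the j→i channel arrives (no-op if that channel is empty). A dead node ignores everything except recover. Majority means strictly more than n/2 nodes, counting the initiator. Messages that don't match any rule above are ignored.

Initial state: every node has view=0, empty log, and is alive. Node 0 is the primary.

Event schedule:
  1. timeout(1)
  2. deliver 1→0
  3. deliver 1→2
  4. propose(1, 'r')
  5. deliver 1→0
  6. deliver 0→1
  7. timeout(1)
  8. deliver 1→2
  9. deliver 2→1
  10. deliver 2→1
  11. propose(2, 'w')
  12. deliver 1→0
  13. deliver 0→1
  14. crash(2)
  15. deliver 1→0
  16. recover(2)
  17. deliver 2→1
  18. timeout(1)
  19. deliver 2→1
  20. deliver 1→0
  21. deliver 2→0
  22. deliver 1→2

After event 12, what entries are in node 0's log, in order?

e1 timeout(1): 1[prim,v=1,-]
e2 deliver 1→0: 0[back,v=1,-]
e3 deliver 1→2: 2[back,v=1,-]
e4 propose(1,'r'): ·
e5 deliver 1→0: 0[back,v=1,r]
e6 deliver 0→1: 1[prim,v=1,r]
e7 timeout(1): 1[back,v=2,r]
e8 deliver 1→2: 2[back,v=1,r]
e9 deliver 2→1: ·
e10 deliver 2→1: ·
e11 propose(2,'w'): ·
e12 deliver 1→0: 0[back,v=2,r]

r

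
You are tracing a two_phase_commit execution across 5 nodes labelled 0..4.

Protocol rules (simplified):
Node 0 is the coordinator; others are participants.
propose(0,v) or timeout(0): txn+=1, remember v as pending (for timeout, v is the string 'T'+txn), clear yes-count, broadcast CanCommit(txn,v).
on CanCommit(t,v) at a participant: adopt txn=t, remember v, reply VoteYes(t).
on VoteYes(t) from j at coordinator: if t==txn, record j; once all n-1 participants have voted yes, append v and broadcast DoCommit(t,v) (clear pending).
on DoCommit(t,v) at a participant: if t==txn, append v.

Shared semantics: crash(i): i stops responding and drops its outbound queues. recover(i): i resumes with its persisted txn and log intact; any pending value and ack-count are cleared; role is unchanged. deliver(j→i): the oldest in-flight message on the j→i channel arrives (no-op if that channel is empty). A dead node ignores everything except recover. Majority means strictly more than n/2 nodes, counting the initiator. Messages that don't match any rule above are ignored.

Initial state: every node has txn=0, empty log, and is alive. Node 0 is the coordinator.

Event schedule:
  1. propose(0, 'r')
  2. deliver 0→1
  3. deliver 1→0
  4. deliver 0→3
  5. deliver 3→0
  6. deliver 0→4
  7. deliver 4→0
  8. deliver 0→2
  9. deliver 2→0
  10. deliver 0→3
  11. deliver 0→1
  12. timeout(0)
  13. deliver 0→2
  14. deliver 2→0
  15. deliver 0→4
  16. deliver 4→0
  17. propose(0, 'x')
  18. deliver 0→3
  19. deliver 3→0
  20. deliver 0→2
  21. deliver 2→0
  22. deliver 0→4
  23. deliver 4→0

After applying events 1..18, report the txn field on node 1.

1

after 1 — propose(0,'r'): n0:coor/t1/[-]
after 2 — deliver 0→1: n1:part/t1/[-]
after 3 — deliver 1→0: ·
after 4 — deliver 0→3: n3:part/t1/[-]
after 5 — deliver 3→0: ·
after 6 — deliver 0→4: n4:part/t1/[-]
after 7 — deliver 4→0: ·
after 8 — deliver 0→2: n2:part/t1/[-]
after 9 — deliver 2→0: n0:coor/t1/[r]
after 10 — deliver 0→3: n3:part/t1/[r]
after 11 — deliver 0→1: n1:part/t1/[r]
after 12 — timeout(0): n0:coor/t2/[r]
after 13 — deliver 0→2: n2:part/t1/[r]
after 14 — deliver 2→0: ·
after 15 — deliver 0→4: n4:part/t1/[r]
after 16 — deliver 4→0: ·
after 17 — propose(0,'x'): n0:coor/t3/[r]
after 18 — deliver 0→3: n3:part/t2/[r]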